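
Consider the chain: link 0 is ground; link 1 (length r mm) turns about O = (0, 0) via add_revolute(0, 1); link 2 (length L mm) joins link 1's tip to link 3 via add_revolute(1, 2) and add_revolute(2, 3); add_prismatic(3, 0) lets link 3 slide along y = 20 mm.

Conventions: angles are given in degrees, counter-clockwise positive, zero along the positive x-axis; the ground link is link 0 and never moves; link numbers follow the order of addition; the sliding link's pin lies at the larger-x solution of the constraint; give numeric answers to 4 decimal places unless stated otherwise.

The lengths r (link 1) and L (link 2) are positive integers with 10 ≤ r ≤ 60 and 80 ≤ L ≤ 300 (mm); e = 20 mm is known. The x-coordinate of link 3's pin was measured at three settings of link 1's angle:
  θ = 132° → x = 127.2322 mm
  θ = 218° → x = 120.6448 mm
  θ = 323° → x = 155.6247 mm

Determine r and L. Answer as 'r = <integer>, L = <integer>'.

constraint per measurement: (x − r cos θ)² + (r sin θ − e)² = L²
subtracting the θ₁ and θ₂ equations cancels the r² and L² terms:
r = (x₁² − x₂²) / (2[(x₁cos θ₁ + e sin θ₁) − (x₂cos θ₂ + e sin θ₂)]) = 22.0000 → r = 22
L² = (x₁ − r cos θ₁)² + (r sin θ₁ − e)² = 20164.0035 → L = 142.0000 → L = 142
check at θ₃=323°: x = 155.6247 (printed 155.6247) ✓

r = 22, L = 142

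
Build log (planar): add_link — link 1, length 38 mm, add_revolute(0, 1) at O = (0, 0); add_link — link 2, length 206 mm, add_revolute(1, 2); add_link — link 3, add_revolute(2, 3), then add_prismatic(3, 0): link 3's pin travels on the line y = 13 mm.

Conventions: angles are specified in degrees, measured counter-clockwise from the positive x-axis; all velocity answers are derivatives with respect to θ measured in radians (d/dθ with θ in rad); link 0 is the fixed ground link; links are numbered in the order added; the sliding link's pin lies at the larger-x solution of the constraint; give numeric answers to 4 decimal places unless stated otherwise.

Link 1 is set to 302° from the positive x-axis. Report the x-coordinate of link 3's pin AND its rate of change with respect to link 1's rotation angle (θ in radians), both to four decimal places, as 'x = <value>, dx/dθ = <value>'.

geometry: r = 38 mm, L = 206 mm, e = 13 mm
crank pin P = (r cos θ, r sin θ) = (20.136932, -32.225828)
h = r sin θ − e = -32.225828 − 13 = -45.225828
x = r cos θ + √(L² − h²) = 20.136932 + 200.974189 = 221.111121
dx/dθ = −r sin θ − h·r cos θ/√(L² − h²) (θ in radians; h = -45.225828) = 36.757302

x = 221.1111, dx/dθ = 36.7573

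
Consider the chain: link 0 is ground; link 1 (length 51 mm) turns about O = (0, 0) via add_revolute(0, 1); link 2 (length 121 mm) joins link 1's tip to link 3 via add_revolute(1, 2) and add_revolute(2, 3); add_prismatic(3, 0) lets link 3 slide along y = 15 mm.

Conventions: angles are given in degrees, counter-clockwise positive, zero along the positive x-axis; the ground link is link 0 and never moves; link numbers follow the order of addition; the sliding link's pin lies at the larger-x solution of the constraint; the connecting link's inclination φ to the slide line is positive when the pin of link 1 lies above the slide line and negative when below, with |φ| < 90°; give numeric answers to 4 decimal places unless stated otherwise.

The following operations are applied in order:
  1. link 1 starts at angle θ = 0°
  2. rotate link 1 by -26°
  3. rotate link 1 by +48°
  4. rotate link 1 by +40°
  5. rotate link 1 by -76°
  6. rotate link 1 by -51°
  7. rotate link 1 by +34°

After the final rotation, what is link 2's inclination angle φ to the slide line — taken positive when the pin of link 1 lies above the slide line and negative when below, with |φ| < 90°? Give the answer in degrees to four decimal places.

geometry: r = 51 mm, L = 121 mm, e = 15 mm; θ starts at 0°
rotate link 1 by -26°: θ ← 0° -26° = -26°
rotate link 1 by +48°: θ ← -26° +48° = 22°
rotate link 1 by +40°: θ ← 22° +40° = 62°
rotate link 1 by -76°: θ ← 62° -76° = -14°
rotate link 1 by -51°: θ ← -14° -51° = -65°
rotate link 1 by +34°: θ ← -65° +34° = -31°
h = r sin θ − e = -26.266942 − 15 = -41.266942
sin φ = h / L = -41.266942 / 121 = -0.34104911
φ = arcsin(-0.34104911) = -19.940804°

-19.9408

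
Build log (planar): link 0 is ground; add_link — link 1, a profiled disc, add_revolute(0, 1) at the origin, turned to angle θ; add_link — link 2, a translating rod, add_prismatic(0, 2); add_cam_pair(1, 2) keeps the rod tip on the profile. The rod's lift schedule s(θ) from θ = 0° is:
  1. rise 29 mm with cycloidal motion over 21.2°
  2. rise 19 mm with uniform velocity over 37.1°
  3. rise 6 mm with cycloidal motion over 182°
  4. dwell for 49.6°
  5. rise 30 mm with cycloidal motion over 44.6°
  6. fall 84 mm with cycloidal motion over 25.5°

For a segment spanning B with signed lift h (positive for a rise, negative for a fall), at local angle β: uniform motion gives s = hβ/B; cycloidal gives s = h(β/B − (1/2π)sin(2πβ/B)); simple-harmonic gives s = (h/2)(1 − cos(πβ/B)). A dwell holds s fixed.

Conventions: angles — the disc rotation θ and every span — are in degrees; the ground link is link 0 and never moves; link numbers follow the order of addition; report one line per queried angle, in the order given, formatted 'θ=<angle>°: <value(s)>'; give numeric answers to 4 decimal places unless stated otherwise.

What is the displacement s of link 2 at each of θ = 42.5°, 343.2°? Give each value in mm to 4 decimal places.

seg 1 [0°–21.2°] cycloidal, h=29: full span → s += 29 → s = 29.0000
seg 2 [21.2°–58.3°] uniform, h=19: θ=42.5° here. β=21.3, B=37.1. 19·21.3/37.1 = 10.9084 → s = 39.9084
seg 2 [21.2°–58.3°] uniform, h=19: full span → s += 19 → s = 48.0000
seg 3 [58.3°–240.3°] cycloidal, h=6: full span → s += 6 → s = 54.0000
seg 4 [240.3°–289.9°] dwell: s stays 54.0000
seg 5 [289.9°–334.5°] cycloidal, h=30: full span → s += 30 → s = 84.0000
seg 6 [334.5°–360°] cycloidal, h=-84: θ=343.2° here. β=8.7, B=25.5. -84·(0.3412 − sin(2π·0.3412)/(2π)) = -17.4243 → s = 66.5757

θ=42.5°: 39.9084
θ=343.2°: 66.5757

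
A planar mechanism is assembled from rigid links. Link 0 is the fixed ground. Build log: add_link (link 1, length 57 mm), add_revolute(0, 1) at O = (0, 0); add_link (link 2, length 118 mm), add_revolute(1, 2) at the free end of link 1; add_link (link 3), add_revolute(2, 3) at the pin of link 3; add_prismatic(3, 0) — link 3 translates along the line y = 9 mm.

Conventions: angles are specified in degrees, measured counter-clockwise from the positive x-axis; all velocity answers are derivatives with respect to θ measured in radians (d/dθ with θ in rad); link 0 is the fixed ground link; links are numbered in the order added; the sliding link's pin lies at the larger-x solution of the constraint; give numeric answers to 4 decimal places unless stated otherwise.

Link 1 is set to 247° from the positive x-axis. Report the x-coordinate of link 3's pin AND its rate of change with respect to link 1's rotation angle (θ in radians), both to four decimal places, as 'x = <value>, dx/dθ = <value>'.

geometry: r = 57 mm, L = 118 mm, e = 9 mm
crank pin P = (r cos θ, r sin θ) = (-22.271674, -52.468777)
h = r sin θ − e = -52.468777 − 9 = -61.468777
x = r cos θ + √(L² − h²) = -22.271674 + 100.725317 = 78.453643
dx/dθ = −r sin θ − h·r cos θ/√(L² − h²) (θ in radians; h = -61.468777) = 38.877233

x = 78.4536, dx/dθ = 38.8772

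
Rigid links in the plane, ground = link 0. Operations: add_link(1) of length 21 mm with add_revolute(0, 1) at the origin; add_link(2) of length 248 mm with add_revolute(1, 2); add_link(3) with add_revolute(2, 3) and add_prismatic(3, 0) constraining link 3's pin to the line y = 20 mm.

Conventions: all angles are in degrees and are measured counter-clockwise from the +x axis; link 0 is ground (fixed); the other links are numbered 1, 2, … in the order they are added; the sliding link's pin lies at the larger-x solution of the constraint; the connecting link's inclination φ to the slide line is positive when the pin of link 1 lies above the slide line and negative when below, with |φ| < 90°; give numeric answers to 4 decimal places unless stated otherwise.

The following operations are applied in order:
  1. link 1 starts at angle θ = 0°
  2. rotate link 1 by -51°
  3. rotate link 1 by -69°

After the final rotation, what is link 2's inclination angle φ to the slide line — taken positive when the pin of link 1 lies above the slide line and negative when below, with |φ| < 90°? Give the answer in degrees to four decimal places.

geometry: r = 21 mm, L = 248 mm, e = 20 mm; θ starts at 0°
rotate link 1 by -51°: θ ← 0° -51° = -51°
rotate link 1 by -69°: θ ← -51° -69° = -120°
h = r sin θ − e = -18.186533 − 20 = -38.186533
sin φ = h / L = -38.186533 / 248 = -0.15397796
φ = arcsin(-0.15397796) = -8.857526°

-8.8575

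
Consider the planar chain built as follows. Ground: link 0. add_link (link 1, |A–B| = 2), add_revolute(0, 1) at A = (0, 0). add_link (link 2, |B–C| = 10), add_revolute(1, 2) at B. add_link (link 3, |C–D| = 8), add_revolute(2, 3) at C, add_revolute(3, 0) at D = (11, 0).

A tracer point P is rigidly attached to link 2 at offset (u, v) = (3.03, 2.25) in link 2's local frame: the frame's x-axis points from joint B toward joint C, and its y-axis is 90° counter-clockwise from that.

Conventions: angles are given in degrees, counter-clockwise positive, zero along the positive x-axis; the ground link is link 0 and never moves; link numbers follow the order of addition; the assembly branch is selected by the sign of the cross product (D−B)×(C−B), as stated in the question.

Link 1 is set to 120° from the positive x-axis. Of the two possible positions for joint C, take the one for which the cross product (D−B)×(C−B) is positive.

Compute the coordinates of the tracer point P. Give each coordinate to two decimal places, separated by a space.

A=(0,0), D=(11.00,0)
B = A + 2.00·(cos120°, sin120°) = (-1.0000, 1.7321)
|BD| = 12.1244
circle(B,10.00) ∩ circle(D,8.00): a=7.5468, h=6.5609
  candidates: C₊=(7.4067,7.1476) cross=79.547; C₋=(5.5321,-5.8397) cross=-79.547
  branch + wants cross > 0 → take C=(7.4067,7.1476) (cross=79.547)
ex = (C−B)/|BC| = (0.8407,0.5416); ey = (-0.5416,0.8407)
P = B + 3.03·ex + 2.25·ey = (0.3287,5.2645)

0.33 5.26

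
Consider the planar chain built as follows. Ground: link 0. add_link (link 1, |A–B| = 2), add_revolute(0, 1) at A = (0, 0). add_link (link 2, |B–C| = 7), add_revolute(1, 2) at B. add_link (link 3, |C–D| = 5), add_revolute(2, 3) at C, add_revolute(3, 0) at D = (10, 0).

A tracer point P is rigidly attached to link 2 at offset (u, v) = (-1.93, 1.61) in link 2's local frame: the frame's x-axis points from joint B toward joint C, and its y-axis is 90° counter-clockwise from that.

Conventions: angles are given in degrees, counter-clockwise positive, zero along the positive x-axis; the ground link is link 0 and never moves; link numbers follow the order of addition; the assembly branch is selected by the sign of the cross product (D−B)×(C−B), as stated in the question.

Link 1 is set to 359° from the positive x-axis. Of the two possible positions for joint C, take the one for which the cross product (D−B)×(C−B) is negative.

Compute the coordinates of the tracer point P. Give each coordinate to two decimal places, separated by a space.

A=(0,0), D=(10.00,0)
B = A + 2.00·(cos359°, sin359°) = (1.9997, -0.0349)
|BD| = 8.0004
circle(B,7.00) ∩ circle(D,5.00): a=5.5001, h=4.3300
  candidates: C₊=(7.4809,4.3190) cross=34.641; C₋=(7.5187,-4.3408) cross=-34.641
  branch - wants cross < 0 → take C=(7.5187,-4.3408) (cross=-34.641)
ex = (C−B)/|BC| = (0.7884,-0.6151); ey = (0.6151,0.7884)
P = B + -1.93·ex + 1.61·ey = (1.4684,2.4217)

1.47 2.42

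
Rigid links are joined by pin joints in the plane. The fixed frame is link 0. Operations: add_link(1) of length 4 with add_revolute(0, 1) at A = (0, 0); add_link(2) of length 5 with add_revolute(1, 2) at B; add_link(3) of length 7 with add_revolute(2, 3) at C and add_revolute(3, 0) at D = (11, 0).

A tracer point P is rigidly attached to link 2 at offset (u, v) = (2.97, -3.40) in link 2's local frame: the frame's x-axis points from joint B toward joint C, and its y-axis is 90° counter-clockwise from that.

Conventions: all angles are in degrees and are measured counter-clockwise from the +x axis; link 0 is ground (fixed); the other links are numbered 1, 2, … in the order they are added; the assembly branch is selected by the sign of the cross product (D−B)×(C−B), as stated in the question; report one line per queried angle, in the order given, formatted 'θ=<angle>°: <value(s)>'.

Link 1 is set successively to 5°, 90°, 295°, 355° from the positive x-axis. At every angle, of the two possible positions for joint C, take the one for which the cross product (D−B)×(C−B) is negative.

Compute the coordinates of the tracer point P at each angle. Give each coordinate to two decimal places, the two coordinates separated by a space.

A=(0,0), D=(11.00,0)
θ=5°: B = A + 4.00·(cos5°, sin5°) = (3.9848, 0.3486)
θ=5°: |BD| = 7.0239
θ=5°: circle(B,5.00) ∩ circle(D,7.00): a=1.8035, h=4.6634
θ=5°:   candidates: C₊=(6.0175,4.9168) cross=32.755; C₋=(5.5546,-4.3986) cross=-32.755
θ=5°:   branch - wants cross < 0 → take C=(5.5546,-4.3986) (cross=-32.755)
θ=5°: ex = (C−B)/|BC| = (0.3140,-0.9494); ey = (0.9494,0.3140)
θ=5°: P = B + 2.97·ex + -3.40·ey = (1.6892,-3.5387)
θ=90°: B = A + 4.00·(cos90°, sin90°) = (0.0000, 4.0000)
θ=90°: |BD| = 11.7047
θ=90°: circle(B,5.00) ∩ circle(D,7.00): a=4.8271, h=1.3034
θ=90°:   candidates: C₊=(4.9819,3.5753) cross=15.256; C₋=(4.0911,1.1254) cross=-15.256
θ=90°:   branch - wants cross < 0 → take C=(4.0911,1.1254) (cross=-15.256)
θ=90°: ex = (C−B)/|BC| = (0.8182,-0.5749); ey = (0.5749,0.8182)
θ=90°: P = B + 2.97·ex + -3.40·ey = (0.4754,-0.4894)
θ=295°: B = A + 4.00·(cos295°, sin295°) = (1.6905, -3.6252)
θ=295°: |BD| = 9.9905
θ=295°: circle(B,5.00) ∩ circle(D,7.00): a=3.7941, h=3.2565
θ=295°:   candidates: C₊=(4.0443,0.7861) cross=32.534; C₋=(6.4076,-5.2830) cross=-32.534
θ=295°:   branch - wants cross < 0 → take C=(6.4076,-5.2830) (cross=-32.534)
θ=295°: ex = (C−B)/|BC| = (0.9434,-0.3316); ey = (0.3316,0.9434)
θ=295°: P = B + 2.97·ex + -3.40·ey = (3.3652,-7.8176)
θ=355°: B = A + 4.00·(cos355°, sin355°) = (3.9848, -0.3486)
θ=355°: |BD| = 7.0239
θ=355°: circle(B,5.00) ∩ circle(D,7.00): a=1.8035, h=4.6634
θ=355°:   candidates: C₊=(5.5546,4.3986) cross=32.755; C₋=(6.0175,-4.9168) cross=-32.755
θ=355°:   branch - wants cross < 0 → take C=(6.0175,-4.9168) (cross=-32.755)
θ=355°: ex = (C−B)/|BC| = (0.4065,-0.9136); ey = (0.9136,0.4065)
θ=355°: P = B + 2.97·ex + -3.40·ey = (2.0859,-4.4444)

θ=5°: 1.69 -3.54
θ=90°: 0.48 -0.49
θ=295°: 3.37 -7.82
θ=355°: 2.09 -4.44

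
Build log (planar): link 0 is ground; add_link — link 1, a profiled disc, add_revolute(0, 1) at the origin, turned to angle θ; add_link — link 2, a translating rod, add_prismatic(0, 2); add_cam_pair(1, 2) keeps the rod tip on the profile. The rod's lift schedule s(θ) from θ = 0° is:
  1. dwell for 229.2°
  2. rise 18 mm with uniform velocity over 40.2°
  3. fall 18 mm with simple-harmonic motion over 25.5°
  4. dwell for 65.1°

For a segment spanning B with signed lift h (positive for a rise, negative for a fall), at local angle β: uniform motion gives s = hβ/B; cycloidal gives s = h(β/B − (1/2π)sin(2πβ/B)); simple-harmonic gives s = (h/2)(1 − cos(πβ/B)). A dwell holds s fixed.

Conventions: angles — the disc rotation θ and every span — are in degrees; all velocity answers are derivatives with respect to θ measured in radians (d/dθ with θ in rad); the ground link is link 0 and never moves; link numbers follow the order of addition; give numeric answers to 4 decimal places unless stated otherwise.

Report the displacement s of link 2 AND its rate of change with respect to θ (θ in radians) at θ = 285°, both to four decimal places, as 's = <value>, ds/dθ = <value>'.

seg 1 [0°–229.2°] dwell: s stays 0.0000
seg 2 [229.2°–269.4°] uniform, h=18: full span → s += 18 → s = 18.0000
seg 3 [269.4°–294.9°] simple-harmonic, h=-18: θ=285° here. β=15.6, B=25.5. -18/2·(1 − cos(π·0.6118)) = -12.0955 → s = 5.9045
velocity in seg [269.4°–294.9°] (simple-harmonic), θ in radians: β = 15.6° = 0.2723 rad, B = 25.5° = 0.4451 rad; ds/dθ = (πh/(2B)) sin(πβ/B) = (π·(-18)/(2·0.4451)) sin(π·0.6118) = -59.653378 mm/rad

s = 5.9045, ds/dθ = -59.6534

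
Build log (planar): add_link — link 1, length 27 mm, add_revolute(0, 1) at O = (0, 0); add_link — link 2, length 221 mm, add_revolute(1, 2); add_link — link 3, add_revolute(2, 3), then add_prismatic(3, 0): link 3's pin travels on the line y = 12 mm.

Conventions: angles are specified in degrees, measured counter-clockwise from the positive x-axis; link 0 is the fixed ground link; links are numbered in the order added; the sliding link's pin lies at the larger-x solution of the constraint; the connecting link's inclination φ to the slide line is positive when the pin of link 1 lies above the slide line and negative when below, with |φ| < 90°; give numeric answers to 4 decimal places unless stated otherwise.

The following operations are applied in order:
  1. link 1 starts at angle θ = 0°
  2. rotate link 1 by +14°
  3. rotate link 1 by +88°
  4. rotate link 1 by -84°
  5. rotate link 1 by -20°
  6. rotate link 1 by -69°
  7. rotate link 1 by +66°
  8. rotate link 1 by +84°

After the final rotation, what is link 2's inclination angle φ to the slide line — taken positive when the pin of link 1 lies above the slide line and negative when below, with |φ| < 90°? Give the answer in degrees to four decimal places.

geometry: r = 27 mm, L = 221 mm, e = 12 mm; θ starts at 0°
rotate link 1 by +14°: θ ← 0° +14° = 14°
rotate link 1 by +88°: θ ← 14° +88° = 102°
rotate link 1 by -84°: θ ← 102° -84° = 18°
rotate link 1 by -20°: θ ← 18° -20° = -2°
rotate link 1 by -69°: θ ← -2° -69° = -71°
rotate link 1 by +66°: θ ← -71° +66° = -5°
rotate link 1 by +84°: θ ← -5° +84° = 79°
h = r sin θ − e = 26.503934 − 12 = 14.503934
sin φ = h / L = 14.503934 / 221 = 0.06562866
φ = arcsin(0.06562866) = 3.762950°

3.7629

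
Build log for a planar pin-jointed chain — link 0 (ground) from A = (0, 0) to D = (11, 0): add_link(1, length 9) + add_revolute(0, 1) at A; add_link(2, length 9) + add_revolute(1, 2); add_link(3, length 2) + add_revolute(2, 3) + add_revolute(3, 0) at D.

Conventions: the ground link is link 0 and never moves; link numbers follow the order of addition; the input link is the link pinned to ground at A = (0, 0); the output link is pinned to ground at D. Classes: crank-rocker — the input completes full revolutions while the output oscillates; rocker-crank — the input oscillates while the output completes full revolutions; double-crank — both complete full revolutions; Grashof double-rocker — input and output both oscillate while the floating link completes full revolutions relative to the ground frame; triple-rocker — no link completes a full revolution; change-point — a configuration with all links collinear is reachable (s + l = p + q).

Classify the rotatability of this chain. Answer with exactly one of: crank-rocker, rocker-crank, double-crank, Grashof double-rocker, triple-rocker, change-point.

lengths: ground=11, input=9, coupler=9, output=2
sorted: s=2 (shortest), l=11 (longest), p+q=18
s + l = 13 vs p + q = 18
s + l < p + q (Grashof) with shortest = output link → rocker-crank

rocker-crank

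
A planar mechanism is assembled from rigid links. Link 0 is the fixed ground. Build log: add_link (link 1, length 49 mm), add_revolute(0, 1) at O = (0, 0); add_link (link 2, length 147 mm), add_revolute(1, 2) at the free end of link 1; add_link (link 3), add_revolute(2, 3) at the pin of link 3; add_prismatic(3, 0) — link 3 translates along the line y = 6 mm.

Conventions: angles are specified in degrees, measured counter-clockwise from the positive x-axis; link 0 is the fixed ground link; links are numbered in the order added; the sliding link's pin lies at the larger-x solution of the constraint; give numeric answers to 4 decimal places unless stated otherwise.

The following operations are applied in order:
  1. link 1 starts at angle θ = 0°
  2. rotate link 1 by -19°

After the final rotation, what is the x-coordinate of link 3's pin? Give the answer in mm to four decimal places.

geometry: r = 49 mm, L = 147 mm, e = 6 mm; θ starts at 0°
rotate link 1 by -19°: θ ← 0° -19° = -19°
crank pin P = (r cos θ, r sin θ) = (46.330410, -15.952840)
h = r sin θ − e = -15.952840 − 6 = -21.952840
x = r cos θ + √(L² − h²) = 46.330410 + 145.351549 = 191.681959

191.6820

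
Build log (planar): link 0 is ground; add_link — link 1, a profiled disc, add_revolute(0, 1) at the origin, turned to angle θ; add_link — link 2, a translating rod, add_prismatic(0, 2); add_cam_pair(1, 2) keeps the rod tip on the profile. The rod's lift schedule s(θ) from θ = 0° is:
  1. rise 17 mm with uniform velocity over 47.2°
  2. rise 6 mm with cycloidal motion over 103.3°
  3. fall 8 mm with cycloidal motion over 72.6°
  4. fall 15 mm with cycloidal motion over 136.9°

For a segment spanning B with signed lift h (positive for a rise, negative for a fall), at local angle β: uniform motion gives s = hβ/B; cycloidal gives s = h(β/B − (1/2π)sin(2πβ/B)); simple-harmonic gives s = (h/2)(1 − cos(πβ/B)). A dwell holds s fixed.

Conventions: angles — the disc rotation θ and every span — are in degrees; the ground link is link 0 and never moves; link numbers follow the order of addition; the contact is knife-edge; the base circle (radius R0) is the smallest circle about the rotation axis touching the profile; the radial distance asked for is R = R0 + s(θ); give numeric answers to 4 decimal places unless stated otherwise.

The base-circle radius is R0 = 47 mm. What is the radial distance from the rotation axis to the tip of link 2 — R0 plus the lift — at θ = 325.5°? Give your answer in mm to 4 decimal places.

seg 1 [0°–47.2°] uniform, h=17: full span → s += 17 → s = 17.0000
seg 2 [47.2°–150.5°] cycloidal, h=6: full span → s += 6 → s = 23.0000
seg 3 [150.5°–223.1°] cycloidal, h=-8: full span → s += -8 → s = 15.0000
seg 4 [223.1°–360°] cycloidal, h=-15: θ=325.5° here. β=102.4, B=136.9. -15·(0.7480 − sin(2π·0.7480)/(2π)) = -13.6070 → s = 1.3930
R = R0 + s = 47 + 1.3930 = 48.3930

48.3930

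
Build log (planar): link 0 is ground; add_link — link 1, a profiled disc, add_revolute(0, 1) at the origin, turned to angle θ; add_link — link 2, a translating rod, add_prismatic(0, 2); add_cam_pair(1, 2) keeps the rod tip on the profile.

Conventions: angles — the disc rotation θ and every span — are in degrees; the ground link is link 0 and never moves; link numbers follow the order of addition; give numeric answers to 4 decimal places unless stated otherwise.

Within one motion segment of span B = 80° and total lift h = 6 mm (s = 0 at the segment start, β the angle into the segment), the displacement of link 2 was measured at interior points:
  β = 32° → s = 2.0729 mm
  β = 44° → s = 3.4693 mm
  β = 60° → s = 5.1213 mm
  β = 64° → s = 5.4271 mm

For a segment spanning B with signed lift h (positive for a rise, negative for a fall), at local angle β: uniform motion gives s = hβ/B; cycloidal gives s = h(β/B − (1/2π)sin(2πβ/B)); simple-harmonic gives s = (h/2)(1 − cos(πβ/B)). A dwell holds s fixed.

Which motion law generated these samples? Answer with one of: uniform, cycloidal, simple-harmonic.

candidates at β/B = r: uniform s = h·r (linear in β); cycloidal s = h·(r − sin(2πr)/(2π)); simple-harmonic s = (h/2)(1 − cos(πr))
β=32°: printed 2.0729 | uniform 2.4000, cycloidal 1.8387, simple-harmonic 2.0729
β=44°: printed 3.4693 | uniform 3.3000, cycloidal 3.5951, simple-harmonic 3.4693
β=60°: printed 5.1213 | uniform 4.5000, cycloidal 5.4549, simple-harmonic 5.1213
β=64°: printed 5.4271 | uniform 4.8000, cycloidal 5.7082, simple-harmonic 5.4271
only one law matches every sample → simple-harmonic

simple-harmonic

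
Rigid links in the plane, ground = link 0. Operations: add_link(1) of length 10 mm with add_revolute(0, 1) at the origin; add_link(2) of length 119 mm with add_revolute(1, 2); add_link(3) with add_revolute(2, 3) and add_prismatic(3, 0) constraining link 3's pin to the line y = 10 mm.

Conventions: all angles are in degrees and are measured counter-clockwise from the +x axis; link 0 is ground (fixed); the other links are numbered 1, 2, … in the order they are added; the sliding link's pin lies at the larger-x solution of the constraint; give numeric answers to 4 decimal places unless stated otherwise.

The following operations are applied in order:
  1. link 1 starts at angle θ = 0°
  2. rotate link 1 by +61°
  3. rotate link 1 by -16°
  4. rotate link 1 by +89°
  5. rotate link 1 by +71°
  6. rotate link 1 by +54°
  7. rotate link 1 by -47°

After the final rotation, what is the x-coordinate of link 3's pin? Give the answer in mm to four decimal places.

geometry: r = 10 mm, L = 119 mm, e = 10 mm; θ starts at 0°
rotate link 1 by +61°: θ ← 0° +61° = 61°
rotate link 1 by -16°: θ ← 61° -16° = 45°
rotate link 1 by +89°: θ ← 45° +89° = 134°
rotate link 1 by +71°: θ ← 134° +71° = 205°
rotate link 1 by +54°: θ ← 205° +54° = 259°
rotate link 1 by -47°: θ ← 259° -47° = 212°
crank pin P = (r cos θ, r sin θ) = (-8.480481, -5.299193)
h = r sin θ − e = -5.299193 − 10 = -15.299193
x = r cos θ + √(L² − h²) = -8.480481 + 118.012435 = 109.531954

109.5320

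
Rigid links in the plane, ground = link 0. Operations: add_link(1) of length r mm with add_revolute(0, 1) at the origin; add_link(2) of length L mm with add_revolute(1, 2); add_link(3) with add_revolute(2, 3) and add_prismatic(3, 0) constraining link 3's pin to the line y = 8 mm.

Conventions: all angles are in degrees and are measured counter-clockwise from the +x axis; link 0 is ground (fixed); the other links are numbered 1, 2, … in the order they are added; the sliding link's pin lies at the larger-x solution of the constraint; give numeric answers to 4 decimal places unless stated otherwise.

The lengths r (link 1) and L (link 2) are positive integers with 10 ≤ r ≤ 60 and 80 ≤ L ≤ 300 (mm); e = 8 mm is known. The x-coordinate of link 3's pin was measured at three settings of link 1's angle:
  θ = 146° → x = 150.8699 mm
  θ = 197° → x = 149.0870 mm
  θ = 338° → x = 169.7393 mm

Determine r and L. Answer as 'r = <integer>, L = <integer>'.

constraint per measurement: (x − r cos θ)² + (r sin θ − e)² = L²
subtracting the θ₁ and θ₂ equations cancels the r² and L² terms:
r = (x₁² − x₂²) / (2[(x₁cos θ₁ + e sin θ₁) − (x₂cos θ₂ + e sin θ₂)]) = 11.0002 → r = 11
L² = (x₁ − r cos θ₁)² + (r sin θ₁ − e)² = 25599.9987 → L = 160.0000 → L = 160
check at θ₃=338°: x = 169.7393 (printed 169.7393) ✓

r = 11, L = 160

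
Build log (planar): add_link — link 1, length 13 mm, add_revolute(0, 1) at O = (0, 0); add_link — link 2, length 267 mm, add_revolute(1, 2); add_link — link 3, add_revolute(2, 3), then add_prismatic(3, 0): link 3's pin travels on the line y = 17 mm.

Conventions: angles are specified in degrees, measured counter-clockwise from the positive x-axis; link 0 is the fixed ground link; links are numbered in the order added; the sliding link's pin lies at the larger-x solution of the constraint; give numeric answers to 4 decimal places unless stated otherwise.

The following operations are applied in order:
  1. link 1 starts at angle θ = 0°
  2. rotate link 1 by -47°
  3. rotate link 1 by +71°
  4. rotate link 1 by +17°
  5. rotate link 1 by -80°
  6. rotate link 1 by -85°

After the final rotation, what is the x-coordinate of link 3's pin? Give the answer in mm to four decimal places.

geometry: r = 13 mm, L = 267 mm, e = 17 mm; θ starts at 0°
rotate link 1 by -47°: θ ← 0° -47° = -47°
rotate link 1 by +71°: θ ← -47° +71° = 24°
rotate link 1 by +17°: θ ← 24° +17° = 41°
rotate link 1 by -80°: θ ← 41° -80° = -39°
rotate link 1 by -85°: θ ← -39° -85° = -124°
crank pin P = (r cos θ, r sin θ) = (-7.269508, -10.777488)
h = r sin θ − e = -10.777488 − 17 = -27.777488
x = r cos θ + √(L² − h²) = -7.269508 + 265.551146 = 258.281638

258.2816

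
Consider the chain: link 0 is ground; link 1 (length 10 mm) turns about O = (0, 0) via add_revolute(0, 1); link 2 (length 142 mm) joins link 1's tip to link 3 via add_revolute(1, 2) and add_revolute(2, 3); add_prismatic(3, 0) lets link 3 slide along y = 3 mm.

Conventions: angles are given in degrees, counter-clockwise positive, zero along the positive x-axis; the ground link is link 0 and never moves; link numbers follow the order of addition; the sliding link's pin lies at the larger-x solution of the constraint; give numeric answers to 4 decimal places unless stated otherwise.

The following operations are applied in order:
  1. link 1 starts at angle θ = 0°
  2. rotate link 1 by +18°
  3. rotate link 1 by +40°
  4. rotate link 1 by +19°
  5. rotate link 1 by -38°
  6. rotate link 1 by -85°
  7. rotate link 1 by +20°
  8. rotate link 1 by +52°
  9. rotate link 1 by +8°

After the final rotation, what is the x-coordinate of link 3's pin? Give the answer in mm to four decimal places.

geometry: r = 10 mm, L = 142 mm, e = 3 mm; θ starts at 0°
rotate link 1 by +18°: θ ← 0° +18° = 18°
rotate link 1 by +40°: θ ← 18° +40° = 58°
rotate link 1 by +19°: θ ← 58° +19° = 77°
rotate link 1 by -38°: θ ← 77° -38° = 39°
rotate link 1 by -85°: θ ← 39° -85° = -46°
rotate link 1 by +20°: θ ← -46° +20° = -26°
rotate link 1 by +52°: θ ← -26° +52° = 26°
rotate link 1 by +8°: θ ← 26° +8° = 34°
crank pin P = (r cos θ, r sin θ) = (8.290376, 5.591929)
h = r sin θ − e = 5.591929 − 3 = 2.591929
x = r cos θ + √(L² − h²) = 8.290376 + 141.976343 = 150.266718

150.2667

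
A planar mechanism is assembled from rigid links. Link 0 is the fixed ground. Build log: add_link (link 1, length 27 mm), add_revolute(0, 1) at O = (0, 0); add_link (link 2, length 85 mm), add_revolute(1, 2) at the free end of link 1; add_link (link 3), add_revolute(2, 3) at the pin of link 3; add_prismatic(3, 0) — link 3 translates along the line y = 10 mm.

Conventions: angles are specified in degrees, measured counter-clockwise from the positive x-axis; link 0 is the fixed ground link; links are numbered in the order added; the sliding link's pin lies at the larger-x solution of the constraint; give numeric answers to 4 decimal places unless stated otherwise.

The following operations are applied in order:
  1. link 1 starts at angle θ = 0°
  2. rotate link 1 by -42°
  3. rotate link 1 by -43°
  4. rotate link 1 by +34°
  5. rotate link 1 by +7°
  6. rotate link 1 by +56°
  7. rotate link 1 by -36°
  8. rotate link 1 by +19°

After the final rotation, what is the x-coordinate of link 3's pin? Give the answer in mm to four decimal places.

geometry: r = 27 mm, L = 85 mm, e = 10 mm; θ starts at 0°
rotate link 1 by -42°: θ ← 0° -42° = -42°
rotate link 1 by -43°: θ ← -42° -43° = -85°
rotate link 1 by +34°: θ ← -85° +34° = -51°
rotate link 1 by +7°: θ ← -51° +7° = -44°
rotate link 1 by +56°: θ ← -44° +56° = 12°
rotate link 1 by -36°: θ ← 12° -36° = -24°
rotate link 1 by +19°: θ ← -24° +19° = -5°
crank pin P = (r cos θ, r sin θ) = (26.897257, -2.353205)
h = r sin θ − e = -2.353205 − 10 = -12.353205
x = r cos θ + √(L² − h²) = 26.897257 + 84.097552 = 110.994809

110.9948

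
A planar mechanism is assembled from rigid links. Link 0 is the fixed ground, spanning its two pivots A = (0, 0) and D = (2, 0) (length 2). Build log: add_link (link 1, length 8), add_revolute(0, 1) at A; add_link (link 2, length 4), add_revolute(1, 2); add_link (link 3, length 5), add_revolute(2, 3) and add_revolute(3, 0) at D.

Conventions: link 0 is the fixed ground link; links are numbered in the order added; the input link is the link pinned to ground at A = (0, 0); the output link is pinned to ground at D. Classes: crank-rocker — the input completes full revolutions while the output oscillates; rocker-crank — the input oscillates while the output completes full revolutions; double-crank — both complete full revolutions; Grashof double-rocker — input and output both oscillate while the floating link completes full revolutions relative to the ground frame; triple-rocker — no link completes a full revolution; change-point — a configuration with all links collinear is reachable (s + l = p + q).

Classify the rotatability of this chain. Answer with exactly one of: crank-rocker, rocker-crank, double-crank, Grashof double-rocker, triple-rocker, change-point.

lengths: ground=2, input=8, coupler=4, output=5
sorted: s=2 (shortest), l=8 (longest), p+q=9
s + l = 10 vs p + q = 9
s + l > p + q → non-Grashof → no link fully rotates → triple-rocker

triple-rocker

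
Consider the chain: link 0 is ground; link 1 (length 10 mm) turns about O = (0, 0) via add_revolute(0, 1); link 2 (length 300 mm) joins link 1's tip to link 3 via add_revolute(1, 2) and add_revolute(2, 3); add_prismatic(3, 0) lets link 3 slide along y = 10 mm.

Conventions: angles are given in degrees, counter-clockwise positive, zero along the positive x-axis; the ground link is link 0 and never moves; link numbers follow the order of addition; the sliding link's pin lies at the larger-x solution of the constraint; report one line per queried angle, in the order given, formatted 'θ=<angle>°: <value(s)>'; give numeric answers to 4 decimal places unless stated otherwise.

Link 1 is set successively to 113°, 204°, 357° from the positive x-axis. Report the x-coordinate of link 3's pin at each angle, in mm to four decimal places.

geometry: r = 10 mm, L = 300 mm, e = 10 mm
θ=113°: crank pin P = (r cos θ, r sin θ) = (-3.907311, 9.205049)
θ=113°: h = r sin θ − e = 9.205049 − 10 = -0.794951
θ=113°: x = r cos θ + √(L² − h²) = -3.907311 + 299.998947 = 296.091635
θ=204°: crank pin P = (r cos θ, r sin θ) = (-9.135455, -4.067366)
θ=204°: h = r sin θ − e = -4.067366 − 10 = -14.067366
θ=204°: x = r cos θ + √(L² − h²) = -9.135455 + 299.670001 = 290.534546
θ=357°: crank pin P = (r cos θ, r sin θ) = (9.986295, -0.523360)
θ=357°: h = r sin θ − e = -0.523360 − 10 = -10.523360
θ=357°: x = r cos θ + √(L² − h²) = 9.986295 + 299.815375 = 309.801670

θ=113°: 296.0916
θ=204°: 290.5345
θ=357°: 309.8017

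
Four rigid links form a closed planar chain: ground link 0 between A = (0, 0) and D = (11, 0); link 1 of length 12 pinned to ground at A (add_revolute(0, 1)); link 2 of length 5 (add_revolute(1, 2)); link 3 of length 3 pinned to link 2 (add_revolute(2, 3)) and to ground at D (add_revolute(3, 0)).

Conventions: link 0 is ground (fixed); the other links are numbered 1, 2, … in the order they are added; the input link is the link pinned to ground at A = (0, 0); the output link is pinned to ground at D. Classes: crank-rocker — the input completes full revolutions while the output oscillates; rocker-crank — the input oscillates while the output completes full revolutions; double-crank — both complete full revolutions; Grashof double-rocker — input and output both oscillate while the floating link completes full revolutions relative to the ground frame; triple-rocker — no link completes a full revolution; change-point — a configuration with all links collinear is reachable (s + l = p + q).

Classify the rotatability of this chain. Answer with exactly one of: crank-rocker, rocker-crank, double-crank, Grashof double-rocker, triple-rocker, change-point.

lengths: ground=11, input=12, coupler=5, output=3
sorted: s=3 (shortest), l=12 (longest), p+q=16
s + l = 15 vs p + q = 16
s + l < p + q (Grashof) with shortest = output link → rocker-crank

rocker-crank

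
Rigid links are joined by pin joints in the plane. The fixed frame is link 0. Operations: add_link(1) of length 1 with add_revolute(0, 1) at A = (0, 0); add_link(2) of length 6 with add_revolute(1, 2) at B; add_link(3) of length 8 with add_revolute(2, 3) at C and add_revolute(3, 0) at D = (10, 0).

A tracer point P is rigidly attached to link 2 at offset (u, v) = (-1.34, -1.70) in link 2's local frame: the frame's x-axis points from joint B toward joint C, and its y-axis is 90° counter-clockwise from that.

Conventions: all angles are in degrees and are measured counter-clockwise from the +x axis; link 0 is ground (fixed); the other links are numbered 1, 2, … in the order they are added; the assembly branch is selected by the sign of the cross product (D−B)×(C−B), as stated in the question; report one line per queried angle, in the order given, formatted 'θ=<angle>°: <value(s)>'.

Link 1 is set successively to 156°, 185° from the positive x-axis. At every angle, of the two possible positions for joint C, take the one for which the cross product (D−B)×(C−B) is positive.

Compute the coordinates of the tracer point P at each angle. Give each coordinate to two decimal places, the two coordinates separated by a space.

A=(0,0), D=(10.00,0)
θ=156°: B = A + 1.00·(cos156°, sin156°) = (-0.9135, 0.4067)
θ=156°: |BD| = 10.9211
θ=156°: circle(B,6.00) ∩ circle(D,8.00): a=4.1786, h=4.3057
θ=156°:   candidates: C₊=(3.4226,4.5538) cross=47.023; C₋=(3.1018,-4.0516) cross=-47.023
θ=156°:   branch + wants cross > 0 → take C=(3.4226,4.5538) (cross=47.023)
θ=156°: ex = (C−B)/|BC| = (0.7227,0.6912); ey = (-0.6912,0.7227)
θ=156°: P = B + -1.34·ex + -1.70·ey = (-0.7069,-1.7480)
θ=185°: B = A + 1.00·(cos185°, sin185°) = (-0.9962, -0.0872)
θ=185°: |BD| = 10.9965
θ=185°: circle(B,6.00) ∩ circle(D,8.00): a=4.2251, h=4.2601
θ=185°:   candidates: C₊=(3.1951,4.2063) cross=46.846; C₋=(3.2626,-4.3136) cross=-46.846
θ=185°:   branch + wants cross > 0 → take C=(3.1951,4.2063) (cross=46.846)
θ=185°: ex = (C−B)/|BC| = (0.6985,0.7156); ey = (-0.7156,0.6985)
θ=185°: P = B + -1.34·ex + -1.70·ey = (-0.7158,-2.2335)

θ=156°: -0.71 -1.75
θ=185°: -0.72 -2.23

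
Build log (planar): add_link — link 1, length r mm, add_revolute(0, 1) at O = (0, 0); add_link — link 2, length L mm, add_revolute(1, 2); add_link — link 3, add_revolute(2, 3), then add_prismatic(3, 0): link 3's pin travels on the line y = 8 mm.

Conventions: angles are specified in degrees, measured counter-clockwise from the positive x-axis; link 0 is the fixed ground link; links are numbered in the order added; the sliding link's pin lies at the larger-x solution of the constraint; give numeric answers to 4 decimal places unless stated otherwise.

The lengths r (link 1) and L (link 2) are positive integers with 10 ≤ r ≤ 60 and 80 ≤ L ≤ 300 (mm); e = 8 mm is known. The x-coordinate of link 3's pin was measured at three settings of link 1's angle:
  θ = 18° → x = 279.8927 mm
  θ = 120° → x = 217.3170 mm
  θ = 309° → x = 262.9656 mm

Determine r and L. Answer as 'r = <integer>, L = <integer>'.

constraint per measurement: (x − r cos θ)² + (r sin θ − e)² = L²
subtracting the θ₁ and θ₂ equations cancels the r² and L² terms:
r = (x₁² − x₂²) / (2[(x₁cos θ₁ + e sin θ₁) − (x₂cos θ₂ + e sin θ₂)]) = 42.0000 → r = 42
L² = (x₁ − r cos θ₁)² + (r sin θ₁ − e)² = 57599.9869 → L = 240.0000 → L = 240
check at θ₃=309°: x = 262.9656 (printed 262.9656) ✓

r = 42, L = 240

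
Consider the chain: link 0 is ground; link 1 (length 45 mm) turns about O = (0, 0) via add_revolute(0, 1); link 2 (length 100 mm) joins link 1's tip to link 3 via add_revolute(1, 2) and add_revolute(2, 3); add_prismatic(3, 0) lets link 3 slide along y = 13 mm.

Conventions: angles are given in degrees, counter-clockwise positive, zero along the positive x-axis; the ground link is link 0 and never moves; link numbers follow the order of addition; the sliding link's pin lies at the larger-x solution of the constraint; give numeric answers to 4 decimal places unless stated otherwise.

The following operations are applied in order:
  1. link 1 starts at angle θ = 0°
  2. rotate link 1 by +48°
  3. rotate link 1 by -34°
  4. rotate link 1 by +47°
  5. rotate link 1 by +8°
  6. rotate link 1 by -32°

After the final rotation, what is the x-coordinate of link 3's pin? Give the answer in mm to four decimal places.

geometry: r = 45 mm, L = 100 mm, e = 13 mm; θ starts at 0°
rotate link 1 by +48°: θ ← 0° +48° = 48°
rotate link 1 by -34°: θ ← 48° -34° = 14°
rotate link 1 by +47°: θ ← 14° +47° = 61°
rotate link 1 by +8°: θ ← 61° +8° = 69°
rotate link 1 by -32°: θ ← 69° -32° = 37°
crank pin P = (r cos θ, r sin θ) = (35.938598, 27.081676)
h = r sin θ − e = 27.081676 − 13 = 14.081676
x = r cos θ + √(L² − h²) = 35.938598 + 99.003568 = 134.942166

134.9422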